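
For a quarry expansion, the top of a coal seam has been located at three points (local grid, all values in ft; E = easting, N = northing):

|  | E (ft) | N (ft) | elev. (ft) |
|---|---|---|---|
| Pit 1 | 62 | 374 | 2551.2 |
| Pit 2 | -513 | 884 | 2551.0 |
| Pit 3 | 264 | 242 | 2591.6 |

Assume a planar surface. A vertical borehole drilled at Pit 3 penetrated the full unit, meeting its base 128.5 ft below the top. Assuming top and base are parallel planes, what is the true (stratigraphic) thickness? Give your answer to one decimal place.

84.6 ft

Let the plane be z = a·E + b·N + c.
Pit 2−Pit 1: −575a + 510b = −0.2;  Pit 3−Pit 1: 202a − 132b = 40.4.
Solving gives a = 0.75876, b = 0.85507.
|∇z| = √(a²+b²) = 1.14318, so dip δ = arctan(1.14318) = 48.82°.
True thickness = vertical thickness × cos δ = 128.5 × cos 48.82° = 84.6 ft.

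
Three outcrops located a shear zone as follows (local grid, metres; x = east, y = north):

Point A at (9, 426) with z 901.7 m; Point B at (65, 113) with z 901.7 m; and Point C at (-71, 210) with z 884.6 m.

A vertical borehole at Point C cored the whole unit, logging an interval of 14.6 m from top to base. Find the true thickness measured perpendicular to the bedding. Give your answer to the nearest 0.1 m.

14.4 m

Let the plane be z = a·x + b·y + c.
Point B−Point A: 56a − 313b = 0;  Point C−Point A: −80a − 216b = −17.1.
Solving gives a = 0.14413, b = 0.02579.
|∇z| = √(a²+b²) = 0.14642, so dip δ = arctan(0.14642) = 8.33°.
True thickness = vertical thickness × cos δ = 14.6 × cos 8.33° = 14.4 m.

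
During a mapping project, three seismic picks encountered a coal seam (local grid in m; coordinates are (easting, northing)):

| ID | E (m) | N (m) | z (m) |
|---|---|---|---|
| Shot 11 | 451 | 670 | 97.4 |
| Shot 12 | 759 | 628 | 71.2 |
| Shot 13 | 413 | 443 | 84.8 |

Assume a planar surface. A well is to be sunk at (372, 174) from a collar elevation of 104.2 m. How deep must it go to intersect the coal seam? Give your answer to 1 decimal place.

34.6 m

Let the plane be z = a·E + b·N + c.
Shot 12−Shot 11: 308a − 42b = −26.2;  Shot 13−Shot 11: −38a − 227b = −12.6.
Solving gives a = −0.07577, b = 0.06819.
Then c = 97.4 − a·451 − b·670 = 85.88.
At (372, 174): z_contact = −28.19 + 11.87 + 85.88 = 69.56 m.
Depth below ground = 104.2 − 69.56 = 34.6 m.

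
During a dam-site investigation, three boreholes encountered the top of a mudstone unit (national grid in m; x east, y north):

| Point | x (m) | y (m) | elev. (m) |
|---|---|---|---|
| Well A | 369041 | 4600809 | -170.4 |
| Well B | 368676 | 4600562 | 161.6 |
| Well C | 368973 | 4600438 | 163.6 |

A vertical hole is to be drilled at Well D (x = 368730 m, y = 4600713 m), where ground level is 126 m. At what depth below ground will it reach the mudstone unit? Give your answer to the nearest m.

Let the plane be z = a·x + b·y + c.
Well B−Well A: −365a − 247b = 332;  Well C−Well A: −68a − 371b = 334.
Solving gives a = −0.34289616, b = −0.83742065.
Then c = -170.4 − a·369041 − b·4600809 = 3979184.80.
At (368730, 4600713): z_contact = −126436.1 − 3852732.1 + 3979184.80 = 16.6 m.
Depth below ground = 126 − 16.6 = 109 m.

109 m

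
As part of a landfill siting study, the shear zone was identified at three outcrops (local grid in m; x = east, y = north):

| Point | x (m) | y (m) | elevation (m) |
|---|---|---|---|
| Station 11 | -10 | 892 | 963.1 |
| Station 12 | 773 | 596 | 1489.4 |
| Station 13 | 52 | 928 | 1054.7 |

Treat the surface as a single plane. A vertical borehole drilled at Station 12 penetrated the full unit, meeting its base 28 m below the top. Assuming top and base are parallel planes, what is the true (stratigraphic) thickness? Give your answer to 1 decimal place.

Let the plane be z = a·x + b·y + c.
Station 12−Station 11: 783a − 296b = 526.3;  Station 13−Station 11: 62a + 36b = 91.6.
Solving gives a = 0.98969, b = 0.83997.
|∇z| = √(a²+b²) = 1.29809, so dip δ = arctan(1.29809) = 52.39°.
True thickness = vertical thickness × cos δ = 28 × cos 52.39° = 17.1 m.

17.1 m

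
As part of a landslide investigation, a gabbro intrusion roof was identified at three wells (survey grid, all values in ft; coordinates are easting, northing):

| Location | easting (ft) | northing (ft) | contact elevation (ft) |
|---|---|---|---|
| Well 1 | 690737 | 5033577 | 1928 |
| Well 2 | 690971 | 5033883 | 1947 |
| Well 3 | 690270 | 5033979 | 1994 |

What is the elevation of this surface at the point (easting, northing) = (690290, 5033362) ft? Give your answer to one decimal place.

Two edge vectors: Well 1→Well 2 = (234, 306, 19), Well 1→Well 3 = (-467, 402, 66).
Normal n = (Well 1→Well 2) × (Well 1→Well 3) = (12558, -24317, 236970).
So ∂z/∂easting = −n_x/n_z = −0.052994050 and ∂z/∂northing = −n_y/n_z = 0.102616365.
Intercept c from Well 1: 1928 + 36604.95 − 516527.37 = −477994.42.
At (690290, 5033362): z = −36581.3 + 516505.3 − 477994.42 = 1929.6 ft.

1929.6 ft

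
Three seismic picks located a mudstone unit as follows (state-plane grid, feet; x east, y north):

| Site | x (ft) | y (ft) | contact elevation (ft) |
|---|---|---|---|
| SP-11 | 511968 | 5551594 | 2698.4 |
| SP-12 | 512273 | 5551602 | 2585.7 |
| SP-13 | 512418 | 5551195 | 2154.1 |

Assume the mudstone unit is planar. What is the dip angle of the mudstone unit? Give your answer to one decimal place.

Let the plane be z = a·x + b·y + c.
SP-12−SP-11: 305a + 8b = −112.7;  SP-13−SP-11: 450a − 399b = −544.3.
Solving gives a = −0.39364, b = 0.92020.
Gradient magnitude |∇z| = √(a² + b²) = √(0.15496 + 0.84677) = 1.00086.
True dip = arctan(1.00086) = 45.0°, dipping toward SSE (azimuth ≈ 157°).

45.0°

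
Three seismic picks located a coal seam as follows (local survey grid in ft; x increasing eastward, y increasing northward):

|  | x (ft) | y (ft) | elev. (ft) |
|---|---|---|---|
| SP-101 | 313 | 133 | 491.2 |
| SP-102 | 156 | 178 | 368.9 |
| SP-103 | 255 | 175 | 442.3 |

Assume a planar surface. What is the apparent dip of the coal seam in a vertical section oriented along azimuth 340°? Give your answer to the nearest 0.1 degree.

21.3°

Two edge vectors: SP-101→SP-102 = (-157, 45, -122.3), SP-101→SP-103 = (-58, 42, -48.9).
Normal n = (SP-101→SP-102) × (SP-101→SP-103) = (2936.1, -583.9, -3984).
So ∂z/∂x = −n_x/n_z = 0.73697 and ∂z/∂y = −n_y/n_z = −0.14656.
Unit vector along 340° is (sin 340°, cos 340°) = (-0.3420, 0.9397).
Slope in that direction = a·(-0.3420) + b·(0.9397) = −0.38978.
Apparent dip = arctan|0.38978| = 21.3° (true dip is 36.9°, so apparent ≤ true as expected).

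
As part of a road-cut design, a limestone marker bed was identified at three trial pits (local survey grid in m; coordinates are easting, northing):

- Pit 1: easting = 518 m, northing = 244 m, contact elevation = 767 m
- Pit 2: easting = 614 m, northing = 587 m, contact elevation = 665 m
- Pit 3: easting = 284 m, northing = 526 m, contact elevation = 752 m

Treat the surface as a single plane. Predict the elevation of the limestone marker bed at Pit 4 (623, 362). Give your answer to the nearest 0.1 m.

716.1 m

Let the plane be z = a·easting + b·northing + c.
Pit 2−Pit 1: 96a + 343b = −102;  Pit 3−Pit 1: −234a + 282b = −15.
Solving gives a = −0.22005, b = −0.23579.
Then c = 767 − a·518 − b·244 = 938.52.
At (623, 362): z = −137.1 − 85.4 + 938.52 = 716.1 m.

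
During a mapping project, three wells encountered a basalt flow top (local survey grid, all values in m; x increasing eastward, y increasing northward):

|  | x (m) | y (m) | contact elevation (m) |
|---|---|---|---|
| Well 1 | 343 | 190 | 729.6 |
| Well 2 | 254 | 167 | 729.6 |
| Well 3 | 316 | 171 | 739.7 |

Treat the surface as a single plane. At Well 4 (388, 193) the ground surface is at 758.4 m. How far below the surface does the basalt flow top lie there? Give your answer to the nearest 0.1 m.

21.6 m

Two edge vectors: Well 1→Well 2 = (-89, -23, 0), Well 1→Well 3 = (-27, -19, 10.1).
Normal n = (Well 1→Well 2) × (Well 1→Well 3) = (-232.3, 898.9, 1070).
So ∂z/∂x = −n_x/n_z = 0.21710 and ∂z/∂y = −n_y/n_z = −0.84009.
Intercept c from Well 1: 729.6 − 74.47 + 159.62 = 814.75.
At (388, 193): z_contact = 84.24 − 162.14 + 814.75 = 736.85 m.
Depth below ground = 758.4 − 736.85 = 21.6 m.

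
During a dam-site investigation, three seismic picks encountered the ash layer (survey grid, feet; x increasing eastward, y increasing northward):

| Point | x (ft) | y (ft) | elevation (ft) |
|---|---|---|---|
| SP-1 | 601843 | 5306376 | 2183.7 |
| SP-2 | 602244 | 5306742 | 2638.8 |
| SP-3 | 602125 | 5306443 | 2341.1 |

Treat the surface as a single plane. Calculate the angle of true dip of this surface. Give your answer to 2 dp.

Two edge vectors: SP-1→SP-2 = (401, 366, 455.1), SP-1→SP-3 = (282, 67, 157.4).
Normal n = (SP-1→SP-2) × (SP-1→SP-3) = (27116.7, 65220.8, -76345).
So ∂z/∂x = −n_x/n_z = 0.35519 and ∂z/∂y = −n_y/n_z = 0.85429.
Gradient magnitude |∇z| = √(a² + b²) = √(0.12616 + 0.72981) = 0.92519.
True dip = arctan(0.92519) = 42.77°, dipping toward SSW (azimuth ≈ 203°).

42.77°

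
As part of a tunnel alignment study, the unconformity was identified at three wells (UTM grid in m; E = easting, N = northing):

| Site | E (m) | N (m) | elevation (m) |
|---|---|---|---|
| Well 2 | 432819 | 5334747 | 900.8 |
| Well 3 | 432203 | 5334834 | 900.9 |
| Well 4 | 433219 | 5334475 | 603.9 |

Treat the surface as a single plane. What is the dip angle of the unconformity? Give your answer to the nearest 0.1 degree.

54.3°

Two edge vectors: Well 2→Well 3 = (-616, 87, 0.1), Well 2→Well 4 = (400, -272, -296.9).
Normal n = (Well 2→Well 3) × (Well 2→Well 4) = (-25803.1, -182850.4, 132752).
So ∂z/∂E = −n_x/n_z = 0.19437 and ∂z/∂N = −n_y/n_z = 1.37738.
Gradient magnitude |∇z| = √(a² + b²) = √(0.03778 + 1.89719) = 1.39103.
True dip = arctan(1.39103) = 54.3°, dipping toward S (azimuth ≈ 188°).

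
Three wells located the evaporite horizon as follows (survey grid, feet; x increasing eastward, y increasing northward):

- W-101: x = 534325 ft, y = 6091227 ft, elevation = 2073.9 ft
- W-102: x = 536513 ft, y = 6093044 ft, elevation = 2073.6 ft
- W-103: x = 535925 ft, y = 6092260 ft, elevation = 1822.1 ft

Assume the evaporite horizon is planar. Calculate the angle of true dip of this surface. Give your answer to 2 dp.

47.88°

Let the plane be z = a·x + b·y + c.
W-102−W-101: 2188a + 1817b = −0.3;  W-103−W-101: 1600a + 1033b = −251.8.
Solving gives a = −0.70667, b = 0.85079.
Gradient magnitude |∇z| = √(a² + b²) = √(0.49938 + 0.72385) = 1.10599.
True dip = arctan(1.10599) = 47.88°, dipping toward SE (azimuth ≈ 140°).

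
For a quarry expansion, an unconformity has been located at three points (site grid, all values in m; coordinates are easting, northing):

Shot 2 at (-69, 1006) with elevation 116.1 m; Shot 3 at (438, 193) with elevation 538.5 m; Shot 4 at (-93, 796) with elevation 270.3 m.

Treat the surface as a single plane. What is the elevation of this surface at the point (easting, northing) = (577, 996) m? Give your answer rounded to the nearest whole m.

-65 m

Two edge vectors: Shot 2→Shot 3 = (507, -813, 422.4), Shot 2→Shot 4 = (-24, -210, 154.2).
Normal n = (Shot 2→Shot 3) × (Shot 2→Shot 4) = (-36660.6, -88317, -125982).
So ∂z/∂easting = −n_x/n_z = −0.29100 and ∂z/∂northing = −n_y/n_z = −0.70103.
Intercept c from Shot 2: 116.1 − 20.08 + 705.23 = 801.26.
At (577, 996): z = −167.9 − 698.2 + 801.26 = -64.9 m.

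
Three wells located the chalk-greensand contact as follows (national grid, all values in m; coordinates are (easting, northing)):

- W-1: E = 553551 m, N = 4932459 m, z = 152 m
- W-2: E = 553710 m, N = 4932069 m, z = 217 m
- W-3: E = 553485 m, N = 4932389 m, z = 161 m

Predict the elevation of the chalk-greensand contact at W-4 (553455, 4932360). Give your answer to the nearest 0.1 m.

164.7 m

Let the plane be z = a·E + b·N + c.
W-2−W-1: 159a − 390b = 65;  W-3−W-1: −66a − 70b = 9.
Solving gives a = 0.028207215, b = −0.155166802.
Then c = 152 − a·553551 − b·4932459 = 749891.76.
At (553455, 4932360): z = 15611.4 − 765338.5 + 749891.76 = 164.7 m.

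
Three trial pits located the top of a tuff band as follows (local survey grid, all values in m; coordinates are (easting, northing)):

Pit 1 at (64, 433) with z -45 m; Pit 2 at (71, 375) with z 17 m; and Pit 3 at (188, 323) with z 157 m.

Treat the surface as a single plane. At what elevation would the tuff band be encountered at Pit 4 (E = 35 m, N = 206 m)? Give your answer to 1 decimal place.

Two edge vectors: Pit 1→Pit 2 = (7, -58, 62), Pit 1→Pit 3 = (124, -110, 202).
Normal n = (Pit 1→Pit 2) × (Pit 1→Pit 3) = (-4896, 6274, 6422).
So ∂z/∂E = −n_x/n_z = 0.76238 and ∂z/∂N = −n_y/n_z = −0.97695.
Intercept c from Pit 1: -45 − 48.79 + 423.02 = 329.23.
At (35, 206): z = 26.7 − 201.3 + 329.23 = 154.7 m.

154.7 m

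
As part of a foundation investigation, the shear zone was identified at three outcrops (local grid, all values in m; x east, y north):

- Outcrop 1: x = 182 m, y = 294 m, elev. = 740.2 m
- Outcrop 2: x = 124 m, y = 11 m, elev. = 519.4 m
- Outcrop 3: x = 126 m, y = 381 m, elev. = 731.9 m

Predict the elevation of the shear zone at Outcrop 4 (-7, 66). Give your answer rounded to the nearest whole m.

Let the plane be z = a·x + b·y + c.
Outcrop 2−Outcrop 1: −58a − 283b = −220.8;  Outcrop 3−Outcrop 1: −56a + 87b = −8.3.
Solving gives a = 1.03180, b = 0.56875.
Then c = 740.2 − a·182 − b·294 = 385.20.
At (-7, 66): z = −7.2 + 37.5 + 385.20 = 415.5 m.

416 m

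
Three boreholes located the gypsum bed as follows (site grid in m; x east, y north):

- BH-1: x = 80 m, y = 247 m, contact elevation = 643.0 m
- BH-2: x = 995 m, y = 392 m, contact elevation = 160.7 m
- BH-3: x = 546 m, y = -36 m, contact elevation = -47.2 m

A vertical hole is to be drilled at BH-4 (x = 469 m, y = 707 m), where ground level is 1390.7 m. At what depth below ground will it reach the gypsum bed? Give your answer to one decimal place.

456.5 m

Let the plane be z = a·x + b·y + c.
BH-2−BH-1: 915a + 145b = −482.3;  BH-3−BH-1: 466a − 283b = −690.2.
Solving gives a = −0.72453, b = 1.24583.
Then c = 643 − a·80 − b·247 = 393.24.
At (469, 707): z_contact = −339.80 + 880.80 + 393.24 = 934.24 m.
Depth below ground = 1390.7 − 934.24 = 456.5 m.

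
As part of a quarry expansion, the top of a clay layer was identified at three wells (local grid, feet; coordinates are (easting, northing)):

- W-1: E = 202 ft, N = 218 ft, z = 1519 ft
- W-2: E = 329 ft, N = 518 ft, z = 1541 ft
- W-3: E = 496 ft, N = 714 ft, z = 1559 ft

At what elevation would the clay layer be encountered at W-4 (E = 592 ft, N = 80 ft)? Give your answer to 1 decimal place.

1528.2 ft

Two edge vectors: W-1→W-2 = (127, 300, 22), W-1→W-3 = (294, 496, 40).
Normal n = (W-1→W-2) × (W-1→W-3) = (1088, 1388, -25208).
So ∂z/∂E = −n_x/n_z = 0.04316 and ∂z/∂N = −n_y/n_z = 0.05506.
Intercept c from W-1: 1519 − 8.72 − 12.00 = 1498.28.
At (592, 80): z = 25.6 + 4.4 + 1498.28 = 1528.2 ft.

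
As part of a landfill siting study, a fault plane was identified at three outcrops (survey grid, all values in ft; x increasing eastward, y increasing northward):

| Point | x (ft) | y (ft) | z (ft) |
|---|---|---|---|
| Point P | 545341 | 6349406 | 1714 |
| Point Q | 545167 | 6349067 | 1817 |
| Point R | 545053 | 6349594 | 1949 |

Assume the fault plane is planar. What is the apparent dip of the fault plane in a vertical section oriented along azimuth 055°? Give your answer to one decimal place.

Let the plane be z = a·x + b·y + c.
Point Q−Point P: −174a − 339b = 103;  Point R−Point P: −288a + 188b = 235.
Solving gives a = −0.75975, b = 0.08613.
Unit vector along 055° is (sin 55°, cos 55°) = (0.8192, 0.5736).
Slope in that direction = a·(0.8192) + b·(0.5736) = −0.57295.
Apparent dip = arctan|0.57295| = 29.8° (true dip is 37.4°, so apparent ≤ true as expected).

29.8°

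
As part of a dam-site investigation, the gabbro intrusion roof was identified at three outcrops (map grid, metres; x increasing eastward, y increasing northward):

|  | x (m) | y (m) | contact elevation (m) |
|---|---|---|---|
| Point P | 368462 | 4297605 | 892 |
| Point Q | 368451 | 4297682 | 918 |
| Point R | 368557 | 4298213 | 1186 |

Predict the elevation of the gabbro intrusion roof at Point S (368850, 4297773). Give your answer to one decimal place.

Let the plane be z = a·x + b·y + c.
Point Q−Point P: −11a + 77b = 26;  Point R−Point P: 95a + 608b = 294.
Solving gives a = 0.487752624, b = 0.407341284.
Then c = 892 − a·368462 − b·4297605 = −1929418.25.
At (368850, 4297773): z = 179907.6 + 1750660.4 − 1929418.25 = 1149.7 m.

1149.7 m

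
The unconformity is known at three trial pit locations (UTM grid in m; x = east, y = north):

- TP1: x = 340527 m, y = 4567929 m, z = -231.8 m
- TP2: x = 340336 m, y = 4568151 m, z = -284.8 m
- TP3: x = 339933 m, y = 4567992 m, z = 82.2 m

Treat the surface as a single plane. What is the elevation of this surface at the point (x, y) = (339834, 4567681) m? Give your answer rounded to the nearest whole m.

380 m

Let the plane be z = a·x + b·y + c.
TP2−TP1: −191a + 222b = −53;  TP3−TP1: −594a + 63b = 314.
Solving gives a = −0.60956315, b = −0.76318271.
Then c = -231.8 − a·340527 − b·4567929 = 3693505.34.
At (339834, 4567681): z = −207150.3 − 3485975.2 + 3693505.34 = 379.9 m.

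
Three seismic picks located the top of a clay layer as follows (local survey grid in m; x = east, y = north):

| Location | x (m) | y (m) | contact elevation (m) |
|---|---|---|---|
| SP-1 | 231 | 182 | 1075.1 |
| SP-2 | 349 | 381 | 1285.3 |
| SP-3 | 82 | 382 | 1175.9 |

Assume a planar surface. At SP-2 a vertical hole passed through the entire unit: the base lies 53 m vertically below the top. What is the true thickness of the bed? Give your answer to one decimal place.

Let the plane be z = a·x + b·y + c.
SP-2−SP-1: 118a + 199b = 210.2;  SP-3−SP-1: −149a + 200b = 100.8.
Solving gives a = 0.41278, b = 0.81152.
|∇z| = √(a²+b²) = 0.91047, so dip δ = arctan(0.91047) = 42.32°.
True thickness = vertical thickness × cos δ = 53 × cos 42.32° = 39.2 m.

39.2 m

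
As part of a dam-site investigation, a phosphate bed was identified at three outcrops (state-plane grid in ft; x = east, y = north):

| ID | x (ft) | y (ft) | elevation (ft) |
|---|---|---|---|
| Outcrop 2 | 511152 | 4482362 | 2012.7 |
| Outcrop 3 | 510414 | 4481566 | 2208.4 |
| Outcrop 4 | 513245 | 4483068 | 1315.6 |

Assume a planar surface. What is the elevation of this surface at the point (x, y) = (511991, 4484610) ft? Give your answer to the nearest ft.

Let the plane be z = a·x + b·y + c.
Outcrop 3−Outcrop 2: −738a − 796b = 195.7;  Outcrop 4−Outcrop 2: 2093a + 706b = −697.1.
Solving gives a = −0.36395406, b = 0.09158052.
Then c = 2012.7 − a·511152 − b·4482362 = −222448.51.
At (511991, 4484610): z = −186341.2 + 410702.9 − 222448.51 = 1913.2 ft.

1913 ft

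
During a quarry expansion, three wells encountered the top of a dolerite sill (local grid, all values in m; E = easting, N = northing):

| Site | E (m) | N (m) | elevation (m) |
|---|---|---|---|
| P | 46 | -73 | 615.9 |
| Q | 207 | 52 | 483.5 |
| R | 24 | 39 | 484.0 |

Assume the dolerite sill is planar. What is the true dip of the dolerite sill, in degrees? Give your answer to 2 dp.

49.35°

Let the plane be z = a·E + b·N + c.
Q−P: 161a + 125b = −132.4;  R−P: −22a + 112b = −131.9.
Solving gives a = 0.07981, b = −1.16200.
Gradient magnitude |∇z| = √(a² + b²) = √(0.00637 + 1.35025) = 1.16474.
True dip = arctan(1.16474) = 49.35°, dipping toward N (azimuth ≈ 356°).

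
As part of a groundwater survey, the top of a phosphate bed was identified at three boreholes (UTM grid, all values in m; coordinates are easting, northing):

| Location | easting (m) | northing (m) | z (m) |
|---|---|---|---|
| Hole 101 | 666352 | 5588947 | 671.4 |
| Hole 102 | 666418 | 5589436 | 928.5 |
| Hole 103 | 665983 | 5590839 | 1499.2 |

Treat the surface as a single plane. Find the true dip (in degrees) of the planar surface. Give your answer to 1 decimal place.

29.2°

Two edge vectors: Hole 101→Hole 102 = (66, 489, 257.1), Hole 101→Hole 103 = (-369, 1892, 827.8).
Normal n = (Hole 101→Hole 102) × (Hole 101→Hole 103) = (-81639, -149504.7, 305313).
So ∂z/∂easting = −n_x/n_z = 0.26739 and ∂z/∂northing = −n_y/n_z = 0.48968.
Gradient magnitude |∇z| = √(a² + b²) = √(0.07150 + 0.23978) = 0.55793.
True dip = arctan(0.55793) = 29.2°, dipping toward SSW (azimuth ≈ 209°).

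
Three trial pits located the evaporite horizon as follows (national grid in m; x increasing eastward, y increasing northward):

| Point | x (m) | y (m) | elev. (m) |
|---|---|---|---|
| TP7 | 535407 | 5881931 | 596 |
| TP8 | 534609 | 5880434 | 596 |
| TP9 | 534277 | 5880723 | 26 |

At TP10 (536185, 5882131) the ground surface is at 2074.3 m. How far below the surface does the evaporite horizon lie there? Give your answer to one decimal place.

691.0 m

Let the plane be z = a·x + b·y + c.
TP8−TP7: −798a − 1497b = 0;  TP9−TP7: −1130a − 1208b = −570.
Solving gives a = 1.172704109, b = −0.625128844.
Then c = 596 − a·535407 − b·5881931 = 3049686.74.
At (536185, 5882131): z_contact = 628786.35 − 3677089.75 + 3049686.74 = 1383.34 m.
Depth below ground = 2074.3 − 1383.34 = 691.0 m.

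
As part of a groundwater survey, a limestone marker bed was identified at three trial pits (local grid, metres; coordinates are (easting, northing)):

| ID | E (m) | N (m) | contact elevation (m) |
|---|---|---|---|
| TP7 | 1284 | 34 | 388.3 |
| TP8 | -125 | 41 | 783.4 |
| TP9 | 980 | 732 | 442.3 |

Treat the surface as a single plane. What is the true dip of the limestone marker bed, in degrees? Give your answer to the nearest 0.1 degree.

15.9°

Let the plane be z = a·E + b·N + c.
TP8−TP7: −1409a + 7b = 395.1;  TP9−TP7: −304a + 698b = 54.
Solving gives a = −0.28063, b = −0.04486.
Gradient magnitude |∇z| = √(a² + b²) = √(0.07876 + 0.00201) = 0.28420.
True dip = arctan(0.28420) = 15.9°, dipping toward E (azimuth ≈ 081°).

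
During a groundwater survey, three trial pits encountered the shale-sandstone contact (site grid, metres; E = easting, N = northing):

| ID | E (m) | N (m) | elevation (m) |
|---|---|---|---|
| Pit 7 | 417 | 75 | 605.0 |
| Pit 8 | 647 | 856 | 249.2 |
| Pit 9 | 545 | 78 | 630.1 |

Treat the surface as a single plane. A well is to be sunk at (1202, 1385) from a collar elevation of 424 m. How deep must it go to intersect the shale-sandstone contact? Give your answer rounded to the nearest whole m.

333 m

Let the plane be z = a·E + b·N + c.
Pit 8−Pit 7: 230a + 781b = −355.8;  Pit 9−Pit 7: 128a + 3b = 25.1.
Solving gives a = 0.20821, b = −0.51689.
Then c = 605 − a·417 − b·75 = 556.94.
At (1202, 1385): z_contact = 250.3 − 715.9 + 556.94 = 91.3 m.
Depth below ground = 424 − 91.3 = 333 m.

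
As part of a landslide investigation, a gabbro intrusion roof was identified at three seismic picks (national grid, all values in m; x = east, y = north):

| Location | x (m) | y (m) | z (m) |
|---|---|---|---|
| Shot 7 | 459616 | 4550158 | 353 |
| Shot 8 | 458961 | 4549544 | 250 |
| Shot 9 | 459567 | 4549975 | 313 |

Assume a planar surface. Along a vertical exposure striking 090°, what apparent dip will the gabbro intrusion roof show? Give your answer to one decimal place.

3.6°

Two edge vectors: Shot 7→Shot 8 = (-655, -614, -103), Shot 7→Shot 9 = (-49, -183, -40).
Normal n = (Shot 7→Shot 8) × (Shot 7→Shot 9) = (5711, -21153, 89779).
So ∂z/∂x = −n_x/n_z = −0.06361 and ∂z/∂y = −n_y/n_z = 0.23561.
Unit vector along 090° is (sin 90°, cos 90°) = (1.0000, 0.0000).
Slope in that direction = a·(1.0000) + b·(0.0000) = −0.06361.
Apparent dip = arctan|0.06361| = 3.6° (true dip is 13.7°, so apparent ≤ true as expected).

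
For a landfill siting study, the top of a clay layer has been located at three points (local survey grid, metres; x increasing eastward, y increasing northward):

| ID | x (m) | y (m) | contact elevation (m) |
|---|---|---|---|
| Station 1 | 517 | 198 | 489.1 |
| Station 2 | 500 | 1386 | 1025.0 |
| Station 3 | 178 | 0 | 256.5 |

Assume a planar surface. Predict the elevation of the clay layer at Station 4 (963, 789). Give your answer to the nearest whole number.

Two edge vectors: Station 1→Station 2 = (-17, 1188, 535.9), Station 1→Station 3 = (-339, -198, -232.6).
Normal n = (Station 1→Station 2) × (Station 1→Station 3) = (-170220.6, -185624.3, 406098).
So ∂z/∂x = −n_x/n_z = 0.41916 and ∂z/∂y = −n_y/n_z = 0.45709.
Intercept c from Station 1: 489.1 − 216.71 − 90.50 = 181.89.
At (963, 789): z = 403.7 + 360.6 + 181.89 = 946.2 m.

946 m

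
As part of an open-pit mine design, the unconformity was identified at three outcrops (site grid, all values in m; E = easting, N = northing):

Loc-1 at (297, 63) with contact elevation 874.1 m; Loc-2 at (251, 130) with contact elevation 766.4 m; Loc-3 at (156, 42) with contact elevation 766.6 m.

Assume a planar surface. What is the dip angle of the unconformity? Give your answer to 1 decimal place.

Two edge vectors: Loc-1→Loc-2 = (-46, 67, -107.7), Loc-1→Loc-3 = (-141, -21, -107.5).
Normal n = (Loc-1→Loc-2) × (Loc-1→Loc-3) = (-9464.2, 10240.7, 10413).
So ∂z/∂E = −n_x/n_z = 0.90888 and ∂z/∂N = −n_y/n_z = −0.98345.
Gradient magnitude |∇z| = √(a² + b²) = √(0.82607 + 0.96718) = 1.33912.
True dip = arctan(1.33912) = 53.2°, dipping toward NW (azimuth ≈ 317°).

53.2°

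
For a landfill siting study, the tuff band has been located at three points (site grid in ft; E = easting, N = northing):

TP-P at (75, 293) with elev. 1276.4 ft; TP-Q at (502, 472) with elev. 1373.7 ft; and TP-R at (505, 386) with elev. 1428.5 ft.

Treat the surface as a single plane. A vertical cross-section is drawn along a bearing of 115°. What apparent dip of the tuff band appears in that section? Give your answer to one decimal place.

Let the plane be z = a·E + b·N + c.
TP-Q−TP-P: 427a + 179b = 97.3;  TP-R−TP-P: 430a + 93b = 152.1.
Solving gives a = 0.48786, b = −0.62019.
Unit vector along 115° is (sin 115°, cos 115°) = (0.9063, -0.4226).
Slope in that direction = a·(0.9063) + b·(-0.4226) = 0.70425.
Apparent dip = arctan|0.70425| = 35.2° (true dip is 38.3°, so apparent ≤ true as expected).

35.2°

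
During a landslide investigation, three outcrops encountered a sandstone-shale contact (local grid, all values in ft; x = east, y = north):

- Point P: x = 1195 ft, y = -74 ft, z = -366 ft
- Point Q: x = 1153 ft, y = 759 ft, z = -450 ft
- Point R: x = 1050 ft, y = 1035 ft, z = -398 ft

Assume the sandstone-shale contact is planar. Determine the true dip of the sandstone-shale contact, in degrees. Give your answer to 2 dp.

42.24°

Two edge vectors: Point P→Point Q = (-42, 833, -84), Point P→Point R = (-145, 1109, -32).
Normal n = (Point P→Point Q) × (Point P→Point R) = (66500, 10836, 74207).
So ∂z/∂x = −n_x/n_z = −0.89614 and ∂z/∂y = −n_y/n_z = −0.14602.
Gradient magnitude |∇z| = √(a² + b²) = √(0.80307 + 0.02132) = 0.90796.
True dip = arctan(0.90796) = 42.24°, dipping toward E (azimuth ≈ 081°).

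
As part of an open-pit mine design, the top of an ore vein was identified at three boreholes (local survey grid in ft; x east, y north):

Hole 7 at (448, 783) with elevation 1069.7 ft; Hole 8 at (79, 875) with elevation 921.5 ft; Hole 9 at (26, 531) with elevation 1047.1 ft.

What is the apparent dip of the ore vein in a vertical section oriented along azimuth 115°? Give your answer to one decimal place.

Two edge vectors: Hole 7→Hole 8 = (-369, 92, -148.2), Hole 7→Hole 9 = (-422, -252, -22.6).
Normal n = (Hole 7→Hole 8) × (Hole 7→Hole 9) = (-39425.6, 54201, 131812).
So ∂z/∂x = −n_x/n_z = 0.29910 and ∂z/∂y = −n_y/n_z = −0.41120.
Unit vector along 115° is (sin 115°, cos 115°) = (0.9063, -0.4226).
Slope in that direction = a·(0.9063) + b·(-0.4226) = 0.44486.
Apparent dip = arctan|0.44486| = 24.0° (true dip is 27.0°, so apparent ≤ true as expected).

24.0°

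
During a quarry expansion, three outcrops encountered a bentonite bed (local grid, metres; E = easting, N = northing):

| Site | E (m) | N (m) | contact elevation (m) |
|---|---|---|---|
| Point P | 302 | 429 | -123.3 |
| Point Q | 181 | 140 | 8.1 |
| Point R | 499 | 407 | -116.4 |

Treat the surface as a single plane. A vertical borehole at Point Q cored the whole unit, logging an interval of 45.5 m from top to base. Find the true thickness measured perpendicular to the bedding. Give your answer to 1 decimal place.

Two edge vectors: Point P→Point Q = (-121, -289, 131.4), Point P→Point R = (197, -22, 6.9).
Normal n = (Point P→Point Q) × (Point P→Point R) = (896.7, 26720.7, 59595).
So ∂z/∂E = −n_x/n_z = −0.01505 and ∂z/∂N = −n_y/n_z = −0.44837.
|∇z| = √(a²+b²) = 0.44862, so dip δ = arctan(0.44862) = 24.16°.
True thickness = vertical thickness × cos δ = 45.5 × cos 24.16° = 41.5 m.

41.5 m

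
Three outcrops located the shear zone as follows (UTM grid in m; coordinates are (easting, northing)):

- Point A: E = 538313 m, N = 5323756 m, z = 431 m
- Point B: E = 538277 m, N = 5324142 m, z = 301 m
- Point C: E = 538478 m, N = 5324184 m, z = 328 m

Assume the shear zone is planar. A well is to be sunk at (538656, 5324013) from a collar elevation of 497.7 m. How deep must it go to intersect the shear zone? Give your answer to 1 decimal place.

Let the plane be z = a·E + b·N + c.
Point B−Point A: −36a + 386b = −130;  Point C−Point A: 165a + 428b = −103.
Solving gives a = 0.200788895, b = −0.318061139.
Then c = 431 − a·538313 − b·5323756 = 1585623.63.
At (538656, 5324013): z_contact = 108156.14 − 1693361.64 + 1585623.63 = 418.13 m.
Depth below ground = 497.7 − 418.13 = 79.6 m.

79.6 m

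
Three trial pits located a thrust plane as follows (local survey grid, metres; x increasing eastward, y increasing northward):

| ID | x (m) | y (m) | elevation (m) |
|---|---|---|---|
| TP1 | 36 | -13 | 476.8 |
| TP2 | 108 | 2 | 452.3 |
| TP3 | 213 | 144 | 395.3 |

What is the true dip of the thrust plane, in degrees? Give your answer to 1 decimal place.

19.4°

Two edge vectors: TP1→TP2 = (72, 15, -24.5), TP1→TP3 = (177, 157, -81.5).
Normal n = (TP1→TP2) × (TP1→TP3) = (2624, 1531.5, 8649).
So ∂z/∂x = −n_x/n_z = −0.30339 and ∂z/∂y = −n_y/n_z = −0.17707.
Gradient magnitude |∇z| = √(a² + b²) = √(0.09204 + 0.03135) = 0.35128.
True dip = arctan(0.35128) = 19.4°, dipping toward ENE (azimuth ≈ 060°).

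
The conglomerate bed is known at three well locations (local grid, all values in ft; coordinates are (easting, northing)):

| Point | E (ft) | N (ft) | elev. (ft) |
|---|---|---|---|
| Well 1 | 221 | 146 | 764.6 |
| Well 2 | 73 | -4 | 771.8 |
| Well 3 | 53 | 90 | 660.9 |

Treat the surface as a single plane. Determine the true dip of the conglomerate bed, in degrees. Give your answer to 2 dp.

Two edge vectors: Well 1→Well 2 = (-148, -150, 7.2), Well 1→Well 3 = (-168, -56, -103.7).
Normal n = (Well 1→Well 2) × (Well 1→Well 3) = (15958.2, -16557.2, -16912).
So ∂z/∂E = −n_x/n_z = 0.94360 and ∂z/∂N = −n_y/n_z = −0.97902.
Gradient magnitude |∇z| = √(a² + b²) = √(0.89039 + 0.95848) = 1.35973.
True dip = arctan(1.35973) = 53.67°, dipping toward NW (azimuth ≈ 316°).

53.67°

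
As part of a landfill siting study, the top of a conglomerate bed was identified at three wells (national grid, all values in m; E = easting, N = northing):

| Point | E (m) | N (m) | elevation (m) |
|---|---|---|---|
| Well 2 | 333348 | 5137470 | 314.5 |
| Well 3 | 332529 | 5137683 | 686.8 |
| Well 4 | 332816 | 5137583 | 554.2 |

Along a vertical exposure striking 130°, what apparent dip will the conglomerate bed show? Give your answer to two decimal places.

21.09°

Two edge vectors: Well 2→Well 3 = (-819, 213, 372.3), Well 2→Well 4 = (-532, 113, 239.7).
Normal n = (Well 2→Well 3) × (Well 2→Well 4) = (8986.2, -1749.3, 20769).
So ∂z/∂E = −n_x/n_z = −0.43267 and ∂z/∂N = −n_y/n_z = 0.08423.
Unit vector along 130° is (sin 130°, cos 130°) = (0.7660, -0.6428).
Slope in that direction = a·(0.7660) + b·(-0.6428) = −0.38559.
Apparent dip = arctan|0.38559| = 21.09° (true dip is 23.8°, so apparent ≤ true as expected).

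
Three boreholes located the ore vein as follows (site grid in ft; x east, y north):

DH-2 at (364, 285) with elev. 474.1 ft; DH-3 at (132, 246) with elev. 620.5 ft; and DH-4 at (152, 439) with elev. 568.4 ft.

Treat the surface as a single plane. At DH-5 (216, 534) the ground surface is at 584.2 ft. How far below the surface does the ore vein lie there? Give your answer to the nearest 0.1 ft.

73.7 ft

Two edge vectors: DH-2→DH-3 = (-232, -39, 146.4), DH-2→DH-4 = (-212, 154, 94.3).
Normal n = (DH-2→DH-3) × (DH-2→DH-4) = (-26223.3, -9159.2, -43996).
So ∂z/∂x = −n_x/n_z = −0.59604 and ∂z/∂y = −n_y/n_z = −0.20818.
Intercept c from DH-2: 474.1 + 216.96 + 59.33 = 750.39.
At (216, 534): z_contact = −128.74 − 111.17 + 750.39 = 510.48 ft.
Depth below ground = 584.2 − 510.48 = 73.7 ft.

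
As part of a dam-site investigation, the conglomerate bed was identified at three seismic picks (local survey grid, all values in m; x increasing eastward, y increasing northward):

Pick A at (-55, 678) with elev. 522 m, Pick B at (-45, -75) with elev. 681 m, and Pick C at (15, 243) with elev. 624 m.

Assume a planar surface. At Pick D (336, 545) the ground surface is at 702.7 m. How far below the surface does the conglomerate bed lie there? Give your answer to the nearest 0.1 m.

Two edge vectors: Pick A→Pick B = (10, -753, 159), Pick A→Pick C = (70, -435, 102).
Normal n = (Pick A→Pick B) × (Pick A→Pick C) = (-7641, 10110, 48360).
So ∂z/∂x = −n_x/n_z = 0.15800 and ∂z/∂y = −n_y/n_z = −0.20906.
Intercept c from Pick A: 522 + 8.69 + 141.74 = 672.43.
At (336, 545): z_contact = 53.09 − 113.94 + 672.43 = 611.58 m.
Depth below ground = 702.7 − 611.58 = 91.1 m.

91.1 m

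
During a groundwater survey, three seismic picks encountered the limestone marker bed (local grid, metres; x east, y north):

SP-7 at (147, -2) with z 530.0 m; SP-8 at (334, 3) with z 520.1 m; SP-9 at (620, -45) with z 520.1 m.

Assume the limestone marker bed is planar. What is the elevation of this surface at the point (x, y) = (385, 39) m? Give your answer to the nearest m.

508 m

Two edge vectors: SP-7→SP-8 = (187, 5, -9.9), SP-7→SP-9 = (473, -43, -9.9).
Normal n = (SP-7→SP-8) × (SP-7→SP-9) = (-475.2, -2831.4, -10406).
So ∂z/∂x = −n_x/n_z = −0.04567 and ∂z/∂y = −n_y/n_z = −0.27209.
Intercept c from SP-7: 530 + 6.71 − 0.54 = 536.17.
At (385, 39): z = −17.6 − 10.6 + 536.17 = 508.0 m.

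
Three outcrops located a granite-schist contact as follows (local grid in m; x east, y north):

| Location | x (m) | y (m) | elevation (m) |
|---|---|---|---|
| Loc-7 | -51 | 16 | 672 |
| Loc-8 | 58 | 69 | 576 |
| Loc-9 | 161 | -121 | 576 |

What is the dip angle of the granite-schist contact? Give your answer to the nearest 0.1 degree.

38.4°

Let the plane be z = a·x + b·y + c.
Loc-8−Loc-7: 109a + 53b = −96;  Loc-9−Loc-7: 212a − 137b = −96.
Solving gives a = −0.69701, b = −0.37785.
Gradient magnitude |∇z| = √(a² + b²) = √(0.48582 + 0.14277) = 0.79284.
True dip = arctan(0.79284) = 38.4°, dipping toward ENE (azimuth ≈ 062°).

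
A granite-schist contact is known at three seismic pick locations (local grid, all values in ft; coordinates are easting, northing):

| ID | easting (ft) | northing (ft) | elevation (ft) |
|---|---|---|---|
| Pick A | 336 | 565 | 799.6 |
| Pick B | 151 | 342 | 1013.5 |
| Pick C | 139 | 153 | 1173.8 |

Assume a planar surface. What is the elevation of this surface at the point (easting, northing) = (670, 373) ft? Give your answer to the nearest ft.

Two edge vectors: Pick A→Pick B = (-185, -223, 213.9), Pick A→Pick C = (-197, -412, 374.2).
Normal n = (Pick A→Pick B) × (Pick A→Pick C) = (4680.2, 27088.7, 32289).
So ∂z/∂easting = −n_x/n_z = −0.14495 and ∂z/∂northing = −n_y/n_z = −0.83895.
Intercept c from Pick A: 799.6 + 48.70 + 474.00 = 1322.31.
At (670, 373): z = −97.1 − 312.9 + 1322.31 = 912.3 ft.

912 ft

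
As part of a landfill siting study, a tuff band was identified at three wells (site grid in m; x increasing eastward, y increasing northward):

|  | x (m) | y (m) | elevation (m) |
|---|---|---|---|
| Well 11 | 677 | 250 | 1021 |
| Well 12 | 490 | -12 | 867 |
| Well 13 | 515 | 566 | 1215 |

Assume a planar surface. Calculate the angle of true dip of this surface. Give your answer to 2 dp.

Let the plane be z = a·x + b·y + c.
Well 12−Well 11: −187a − 262b = −154;  Well 13−Well 11: −162a + 316b = 194.
Solving gives a = −0.02131, b = 0.60300.
Gradient magnitude |∇z| = √(a² + b²) = √(0.00045 + 0.36361) = 0.60337.
True dip = arctan(0.60337) = 31.11°, dipping toward S (azimuth ≈ 178°).

31.11°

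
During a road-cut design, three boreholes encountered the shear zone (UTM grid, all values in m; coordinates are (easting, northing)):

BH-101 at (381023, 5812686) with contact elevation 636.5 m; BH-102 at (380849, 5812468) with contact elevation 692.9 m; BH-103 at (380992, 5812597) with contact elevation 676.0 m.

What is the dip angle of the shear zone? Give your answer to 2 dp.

35.64°

Two edge vectors: BH-101→BH-102 = (-174, -218, 56.4), BH-101→BH-103 = (-31, -89, 39.5).
Normal n = (BH-101→BH-102) × (BH-101→BH-103) = (-3591.4, 5124.6, 8728).
So ∂z/∂E = −n_x/n_z = 0.41148 and ∂z/∂N = −n_y/n_z = −0.58714.
Gradient magnitude |∇z| = √(a² + b²) = √(0.16932 + 0.34474) = 0.71698.
True dip = arctan(0.71698) = 35.64°, dipping toward NW (azimuth ≈ 325°).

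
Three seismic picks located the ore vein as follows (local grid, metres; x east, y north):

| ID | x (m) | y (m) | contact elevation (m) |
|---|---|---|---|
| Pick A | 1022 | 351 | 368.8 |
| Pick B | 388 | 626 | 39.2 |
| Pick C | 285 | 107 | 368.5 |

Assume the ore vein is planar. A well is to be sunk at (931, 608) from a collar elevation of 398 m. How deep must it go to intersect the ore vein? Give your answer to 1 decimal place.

224.3 m

Let the plane be z = a·x + b·y + c.
Pick B−Pick A: −634a + 275b = −329.6;  Pick C−Pick A: −737a − 244b = −0.3.
Solving gives a = 0.225270, b = −0.679196.
Then c = 368.8 − a·1022 − b·351 = 376.97.
At (931, 608): z_contact = 209.73 − 412.95 + 376.97 = 173.75 m.
Depth below ground = 398 − 173.75 = 224.3 m.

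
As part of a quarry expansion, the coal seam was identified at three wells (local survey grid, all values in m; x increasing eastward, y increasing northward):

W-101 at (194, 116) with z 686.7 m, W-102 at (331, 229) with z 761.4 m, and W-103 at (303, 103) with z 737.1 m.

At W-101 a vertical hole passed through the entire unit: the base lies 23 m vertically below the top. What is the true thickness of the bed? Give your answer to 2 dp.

20.73 m

Two edge vectors: W-101→W-102 = (137, 113, 74.7), W-101→W-103 = (109, -13, 50.4).
Normal n = (W-101→W-102) × (W-101→W-103) = (6666.3, 1237.5, -14098).
So ∂z/∂x = −n_x/n_z = 0.47285 and ∂z/∂y = −n_y/n_z = 0.08778.
|∇z| = √(a²+b²) = 0.48093, so dip δ = arctan(0.48093) = 25.68°.
True thickness = vertical thickness × cos δ = 23 × cos 25.68° = 20.73 m.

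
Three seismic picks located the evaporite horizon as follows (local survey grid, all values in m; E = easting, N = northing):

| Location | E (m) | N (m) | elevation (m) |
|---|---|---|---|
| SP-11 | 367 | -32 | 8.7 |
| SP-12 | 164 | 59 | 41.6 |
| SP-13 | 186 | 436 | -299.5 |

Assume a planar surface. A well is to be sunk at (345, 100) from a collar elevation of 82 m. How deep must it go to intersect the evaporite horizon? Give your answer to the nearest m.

176 m

Two edge vectors: SP-11→SP-12 = (-203, 91, 32.9), SP-11→SP-13 = (-181, 468, -308.2).
Normal n = (SP-11→SP-12) × (SP-11→SP-13) = (-43443.4, -68519.5, -78533).
So ∂z/∂E = −n_x/n_z = −0.55319 and ∂z/∂N = −n_y/n_z = −0.87249.
Intercept c from SP-11: 8.7 + 203.02 − 27.92 = 183.80.
At (345, 100): z_contact = −190.8 − 87.2 + 183.80 = -94.3 m.
Depth below ground = 82 − (-94.3) = 176 m.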